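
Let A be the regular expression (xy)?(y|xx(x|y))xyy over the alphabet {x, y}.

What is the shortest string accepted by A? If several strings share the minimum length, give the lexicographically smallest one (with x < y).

By inspection of the expression, no string of length less than 4 matches, and yxyy is the lexicographically first match of length 4.

yxyy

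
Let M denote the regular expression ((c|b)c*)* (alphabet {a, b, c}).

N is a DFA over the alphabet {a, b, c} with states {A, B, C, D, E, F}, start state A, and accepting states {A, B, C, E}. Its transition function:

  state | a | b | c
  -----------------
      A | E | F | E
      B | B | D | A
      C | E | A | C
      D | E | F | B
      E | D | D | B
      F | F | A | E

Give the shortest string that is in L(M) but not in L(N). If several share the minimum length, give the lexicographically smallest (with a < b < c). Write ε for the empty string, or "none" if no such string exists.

The string b is accepted by M but not by N.
No shorter string lies in the difference, and b is the lexicographically first length-1 string in L(M) \ L(N).

b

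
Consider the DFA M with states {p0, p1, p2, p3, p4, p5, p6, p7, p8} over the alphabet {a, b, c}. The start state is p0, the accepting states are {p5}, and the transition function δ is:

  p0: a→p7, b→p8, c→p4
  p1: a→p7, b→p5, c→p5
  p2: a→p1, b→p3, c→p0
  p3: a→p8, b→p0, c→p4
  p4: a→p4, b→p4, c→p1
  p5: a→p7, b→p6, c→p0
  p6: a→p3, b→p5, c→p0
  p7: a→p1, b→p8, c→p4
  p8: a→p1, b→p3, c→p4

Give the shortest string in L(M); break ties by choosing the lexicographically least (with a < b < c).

aab

A breadth-first search from p0 reaches an accepting state first via the path p0 → p7 → p1 → p5 on input aab.
No string of length < 3 is accepted (BFS exhausts all shorter strings without reaching an accepting state), and aab is the lexicographically least accepting string of length 3.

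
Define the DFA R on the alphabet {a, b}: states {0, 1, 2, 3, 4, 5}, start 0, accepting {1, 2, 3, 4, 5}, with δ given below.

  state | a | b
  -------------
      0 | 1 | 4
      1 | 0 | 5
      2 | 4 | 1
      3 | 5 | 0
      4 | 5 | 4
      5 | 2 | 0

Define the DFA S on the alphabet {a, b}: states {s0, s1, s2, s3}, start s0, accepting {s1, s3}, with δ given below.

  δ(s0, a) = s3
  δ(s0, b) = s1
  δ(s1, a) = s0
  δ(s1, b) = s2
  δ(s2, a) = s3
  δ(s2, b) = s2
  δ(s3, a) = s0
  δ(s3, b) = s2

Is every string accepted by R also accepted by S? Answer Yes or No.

No

The string ab is in L(R) but not in L(S).
So L(R) ⊄ L(S).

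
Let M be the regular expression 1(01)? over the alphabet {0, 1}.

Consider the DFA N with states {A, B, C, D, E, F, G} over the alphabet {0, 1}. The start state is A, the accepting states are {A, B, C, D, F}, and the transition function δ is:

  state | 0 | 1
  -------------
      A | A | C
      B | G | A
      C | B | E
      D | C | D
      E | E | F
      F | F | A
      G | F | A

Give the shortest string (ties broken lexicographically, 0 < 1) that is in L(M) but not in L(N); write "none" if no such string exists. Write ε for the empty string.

none

Converting the expression M to a DFA (subset construction, then merging equivalent states) gives the minimal DFA with states {m0, m1, m2, m3, m4}, start state m0, accepting states {m2, m4} and transitions m0: 0→m1, 1→m2; m1: 0→m1, 1→m1; m2: 0→m3, 1→m1; m3: 0→m1, 1→m4; m4: 0→m1, 1→m1.
Exploring the product automaton M × N from the start pair (m0, A), following both machines on each input symbol, reaches 10 state pairs: (m0, A), (m1, A), (m2, C), (m1, C), (m3, B), (m1, E), (m1, B), (m1, G), (m4, A), (m1, F).
M accepts in {m2, m4} and N accepts in {A, B, C, D, F}. The reachable pairs whose M-component is accepting are (m2, C), (m4, A); in each of them the N-component is accepting too, so the product for L(M) \ L(N) (M-component accepting, N-component rejecting) has no reachable accepting pair and the difference is empty.
So every string accepted by M is also accepted by N: L(M) \ L(N) = ∅ and there is no such string.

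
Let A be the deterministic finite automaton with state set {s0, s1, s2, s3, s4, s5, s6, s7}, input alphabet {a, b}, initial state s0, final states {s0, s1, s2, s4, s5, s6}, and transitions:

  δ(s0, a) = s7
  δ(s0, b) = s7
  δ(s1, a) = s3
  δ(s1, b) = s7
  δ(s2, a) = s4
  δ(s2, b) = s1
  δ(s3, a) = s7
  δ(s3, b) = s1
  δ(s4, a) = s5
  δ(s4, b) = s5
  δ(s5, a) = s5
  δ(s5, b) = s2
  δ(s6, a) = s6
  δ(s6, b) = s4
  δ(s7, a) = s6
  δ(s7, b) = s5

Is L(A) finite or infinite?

State s1 is reachable from the start and can reach an accepting state, and it lies on the cycle s1 → s3 → s1.
Traversing that cycle any number of times yields accepted strings of unbounded length, so the language is infinite.

infinite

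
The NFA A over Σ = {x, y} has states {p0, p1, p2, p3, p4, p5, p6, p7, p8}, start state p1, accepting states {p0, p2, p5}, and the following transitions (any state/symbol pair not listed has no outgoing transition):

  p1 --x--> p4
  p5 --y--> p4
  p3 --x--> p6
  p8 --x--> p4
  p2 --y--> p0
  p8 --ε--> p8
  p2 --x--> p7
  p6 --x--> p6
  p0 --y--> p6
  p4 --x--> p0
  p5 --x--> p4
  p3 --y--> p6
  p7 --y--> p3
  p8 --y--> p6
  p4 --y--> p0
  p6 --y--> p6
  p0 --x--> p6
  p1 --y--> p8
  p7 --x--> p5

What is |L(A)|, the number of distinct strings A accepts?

The useful subgraph on states {p0, p1, p4, p8} is acyclic, so L(A) is finite; the longest accepting path visits 4 useful states, giving maximum string length 3.
Counting accepting paths from p1 by length: 2 of length 2, 2 of length 3. Total 4.

4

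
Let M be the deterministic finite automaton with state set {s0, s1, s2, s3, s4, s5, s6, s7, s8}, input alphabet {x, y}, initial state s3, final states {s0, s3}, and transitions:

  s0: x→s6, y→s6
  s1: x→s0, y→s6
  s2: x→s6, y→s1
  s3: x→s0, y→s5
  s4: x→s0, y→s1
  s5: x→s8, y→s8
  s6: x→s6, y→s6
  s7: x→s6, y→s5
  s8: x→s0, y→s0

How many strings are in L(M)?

The useful subgraph on states {s0, s3, s5, s8} is acyclic, so L(M) is finite; the longest accepting path visits 4 useful states, giving maximum string length 3.
Counting accepting paths from s3 by length: 1 of length 0, 1 of length 1, 4 of length 3. Total 6.

6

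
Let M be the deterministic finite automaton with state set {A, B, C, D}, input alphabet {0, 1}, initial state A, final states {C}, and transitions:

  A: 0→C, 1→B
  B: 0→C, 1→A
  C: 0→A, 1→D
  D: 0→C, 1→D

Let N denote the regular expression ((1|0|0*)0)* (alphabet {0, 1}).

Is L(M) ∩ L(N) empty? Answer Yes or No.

The string 0 is accepted by both M and N.
Hence L(M) ∩ L(N) ≠ ∅.

No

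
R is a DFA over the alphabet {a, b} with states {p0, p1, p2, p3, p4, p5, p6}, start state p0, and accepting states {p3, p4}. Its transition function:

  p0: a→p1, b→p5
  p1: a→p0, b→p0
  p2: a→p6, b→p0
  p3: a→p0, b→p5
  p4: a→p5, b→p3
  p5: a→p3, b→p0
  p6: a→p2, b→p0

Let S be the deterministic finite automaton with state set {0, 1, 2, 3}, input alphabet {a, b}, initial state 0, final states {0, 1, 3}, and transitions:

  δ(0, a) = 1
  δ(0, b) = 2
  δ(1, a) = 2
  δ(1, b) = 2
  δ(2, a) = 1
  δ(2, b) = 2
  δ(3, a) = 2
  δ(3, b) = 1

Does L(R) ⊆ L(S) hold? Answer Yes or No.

Yes

Exploring the product automaton R × S from the start pair (p0, 0), following both machines on each input symbol, reaches 5 state pairs: (p0, 0), (p1, 1), (p5, 2), (p0, 2), (p3, 1).
R accepts in {p3, p4} and S accepts in {0, 1, 3}. The reachable pairs whose R-component is accepting are (p3, 1); in each of them the S-component is accepting too, so the product for L(R) \ L(S) (R-component accepting, S-component rejecting) has no reachable accepting pair and the difference is empty.
Hence every string in L(R) is also in L(S).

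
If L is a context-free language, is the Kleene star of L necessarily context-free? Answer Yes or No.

Yes

If S₁ is the start symbol of a grammar for L, the grammar with new start symbol S and productions S → S₁S | ε generates L*.
So the context-free languages are closed under Kleene star.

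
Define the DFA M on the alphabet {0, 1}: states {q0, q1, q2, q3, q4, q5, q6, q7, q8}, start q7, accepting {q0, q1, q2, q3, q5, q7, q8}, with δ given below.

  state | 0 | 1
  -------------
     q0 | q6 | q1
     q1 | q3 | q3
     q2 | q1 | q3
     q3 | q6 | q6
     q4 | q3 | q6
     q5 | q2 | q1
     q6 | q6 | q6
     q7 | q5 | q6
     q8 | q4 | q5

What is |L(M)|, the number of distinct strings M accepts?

10

The useful subgraph on states {q1, q2, q3, q5, q7} is acyclic, so L(M) is finite; the longest accepting path visits 5 useful states, giving maximum string length 4.
Counting accepting paths from q7 by length: 1 of length 0, 1 of length 1, 2 of length 2, 4 of length 3, 2 of length 4. Total 10.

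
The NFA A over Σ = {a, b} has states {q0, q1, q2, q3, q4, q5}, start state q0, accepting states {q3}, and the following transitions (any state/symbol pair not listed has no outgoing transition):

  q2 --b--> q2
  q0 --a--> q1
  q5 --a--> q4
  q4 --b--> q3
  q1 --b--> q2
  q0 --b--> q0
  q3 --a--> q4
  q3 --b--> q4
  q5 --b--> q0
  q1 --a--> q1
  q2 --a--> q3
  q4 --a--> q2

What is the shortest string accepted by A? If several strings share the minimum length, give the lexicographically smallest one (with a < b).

aba

A breadth-first search from q0 reaches an accepting state first via the path q0 → q1 → q2 → q3 on input aba.
No string of length < 3 is accepted (BFS exhausts all shorter strings without reaching an accepting state), and aba is the lexicographically least accepting string of length 3.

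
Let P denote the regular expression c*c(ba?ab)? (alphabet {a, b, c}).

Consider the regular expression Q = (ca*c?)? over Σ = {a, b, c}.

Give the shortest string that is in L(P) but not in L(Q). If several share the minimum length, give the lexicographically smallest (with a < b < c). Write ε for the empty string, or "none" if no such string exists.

ccc

The string ccc is accepted by P but not by Q.
No shorter string lies in the difference, and ccc is the lexicographically first length-3 string in L(P) \ L(Q).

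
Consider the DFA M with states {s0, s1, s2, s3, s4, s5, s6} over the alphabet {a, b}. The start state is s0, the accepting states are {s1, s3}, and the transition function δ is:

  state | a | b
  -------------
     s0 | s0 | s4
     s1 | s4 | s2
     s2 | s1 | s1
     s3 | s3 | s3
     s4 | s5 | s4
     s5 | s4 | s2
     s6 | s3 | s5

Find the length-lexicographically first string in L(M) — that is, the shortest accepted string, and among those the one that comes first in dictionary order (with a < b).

baba

A breadth-first search from s0 reaches an accepting state first via the path s0 → s4 → s5 → s2 → s1 on input baba.
No string of length < 4 is accepted (BFS exhausts all shorter strings without reaching an accepting state), and baba is the lexicographically least accepting string of length 4.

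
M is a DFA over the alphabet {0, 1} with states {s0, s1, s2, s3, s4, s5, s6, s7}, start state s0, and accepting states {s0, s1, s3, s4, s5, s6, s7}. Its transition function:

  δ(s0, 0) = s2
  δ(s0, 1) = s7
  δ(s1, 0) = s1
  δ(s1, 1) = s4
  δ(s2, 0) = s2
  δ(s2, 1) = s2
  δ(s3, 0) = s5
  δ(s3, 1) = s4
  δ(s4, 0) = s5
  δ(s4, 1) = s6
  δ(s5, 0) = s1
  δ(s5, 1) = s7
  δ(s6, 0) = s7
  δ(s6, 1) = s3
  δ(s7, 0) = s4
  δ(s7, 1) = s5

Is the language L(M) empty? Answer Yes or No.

The empty string ε is accepted: the run s0 ends in the accepting state s0.
Since at least one string is accepted, L(M) is not empty.

No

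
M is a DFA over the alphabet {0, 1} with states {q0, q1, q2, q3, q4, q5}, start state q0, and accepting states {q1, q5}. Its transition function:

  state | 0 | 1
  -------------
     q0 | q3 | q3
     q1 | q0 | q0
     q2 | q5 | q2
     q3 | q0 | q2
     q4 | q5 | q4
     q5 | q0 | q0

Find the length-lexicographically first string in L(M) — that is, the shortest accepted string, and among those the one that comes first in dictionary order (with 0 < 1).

010

A breadth-first search from q0 reaches an accepting state first via the path q0 → q3 → q2 → q5 on input 010.
No string of length < 3 is accepted (BFS exhausts all shorter strings without reaching an accepting state), and 010 is the lexicographically least accepting string of length 3.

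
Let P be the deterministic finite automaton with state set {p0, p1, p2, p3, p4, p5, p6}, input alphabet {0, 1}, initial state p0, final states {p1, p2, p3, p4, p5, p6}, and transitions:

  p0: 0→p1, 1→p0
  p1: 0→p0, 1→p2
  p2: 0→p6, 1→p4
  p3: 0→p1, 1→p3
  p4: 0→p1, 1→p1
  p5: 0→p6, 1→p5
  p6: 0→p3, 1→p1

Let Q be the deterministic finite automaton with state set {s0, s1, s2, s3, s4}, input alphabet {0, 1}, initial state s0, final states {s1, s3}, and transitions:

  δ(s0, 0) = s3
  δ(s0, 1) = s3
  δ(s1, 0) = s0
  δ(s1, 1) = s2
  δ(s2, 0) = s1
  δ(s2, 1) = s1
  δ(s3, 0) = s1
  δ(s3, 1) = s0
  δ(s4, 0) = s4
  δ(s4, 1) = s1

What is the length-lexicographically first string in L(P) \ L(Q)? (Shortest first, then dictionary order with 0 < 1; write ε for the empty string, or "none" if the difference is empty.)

01

The string 01 is accepted by P but not by Q.
No shorter string lies in the difference, and 01 is the lexicographically first length-2 string in L(P) \ L(Q).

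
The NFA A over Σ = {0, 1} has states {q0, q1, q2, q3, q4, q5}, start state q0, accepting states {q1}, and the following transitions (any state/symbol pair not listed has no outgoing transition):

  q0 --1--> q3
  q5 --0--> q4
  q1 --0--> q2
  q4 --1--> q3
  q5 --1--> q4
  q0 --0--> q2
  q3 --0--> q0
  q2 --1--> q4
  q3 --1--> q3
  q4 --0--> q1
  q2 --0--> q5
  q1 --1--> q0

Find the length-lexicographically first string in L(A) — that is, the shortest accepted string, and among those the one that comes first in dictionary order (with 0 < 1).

010

A breadth-first search from q0 reaches an accepting state first via the path q0 → q2 → q4 → q1 on input 010.
No string of length < 3 is accepted (BFS exhausts all shorter strings without reaching an accepting state), and 010 is the lexicographically least accepting string of length 3.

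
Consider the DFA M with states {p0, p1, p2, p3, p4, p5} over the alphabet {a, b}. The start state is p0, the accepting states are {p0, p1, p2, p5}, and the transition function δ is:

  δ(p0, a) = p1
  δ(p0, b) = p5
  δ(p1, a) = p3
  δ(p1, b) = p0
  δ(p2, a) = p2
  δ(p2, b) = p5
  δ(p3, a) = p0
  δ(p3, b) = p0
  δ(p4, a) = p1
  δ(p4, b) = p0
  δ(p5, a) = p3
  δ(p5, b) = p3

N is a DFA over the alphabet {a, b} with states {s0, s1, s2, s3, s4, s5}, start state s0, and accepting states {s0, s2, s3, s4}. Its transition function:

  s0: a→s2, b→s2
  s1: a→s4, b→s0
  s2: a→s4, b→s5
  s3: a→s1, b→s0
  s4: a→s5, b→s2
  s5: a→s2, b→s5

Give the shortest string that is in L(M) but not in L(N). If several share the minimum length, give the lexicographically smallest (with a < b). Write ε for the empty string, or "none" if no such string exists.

The string ab is accepted by M but not by N.
No shorter string lies in the difference, and ab is the lexicographically first length-2 string in L(M) \ L(N).

ab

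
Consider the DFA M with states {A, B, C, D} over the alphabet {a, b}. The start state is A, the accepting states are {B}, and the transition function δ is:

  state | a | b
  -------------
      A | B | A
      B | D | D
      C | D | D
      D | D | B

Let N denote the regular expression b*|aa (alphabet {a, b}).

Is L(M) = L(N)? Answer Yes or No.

The string a is accepted by M but rejected by N.
So L(M) ≠ L(N).

No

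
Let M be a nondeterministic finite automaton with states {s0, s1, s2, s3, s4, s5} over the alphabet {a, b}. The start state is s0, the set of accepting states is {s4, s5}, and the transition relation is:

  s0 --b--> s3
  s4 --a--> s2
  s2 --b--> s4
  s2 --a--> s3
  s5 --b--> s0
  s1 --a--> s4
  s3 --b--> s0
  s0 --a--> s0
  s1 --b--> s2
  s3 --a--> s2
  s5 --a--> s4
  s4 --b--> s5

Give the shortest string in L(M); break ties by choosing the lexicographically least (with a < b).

A breadth-first search from s0 reaches an accepting state first via the path s0 → s3 → s2 → s4 on input bab.
No string of length < 3 is accepted (BFS exhausts all shorter strings without reaching an accepting state), and bab is the lexicographically least accepting string of length 3.

bab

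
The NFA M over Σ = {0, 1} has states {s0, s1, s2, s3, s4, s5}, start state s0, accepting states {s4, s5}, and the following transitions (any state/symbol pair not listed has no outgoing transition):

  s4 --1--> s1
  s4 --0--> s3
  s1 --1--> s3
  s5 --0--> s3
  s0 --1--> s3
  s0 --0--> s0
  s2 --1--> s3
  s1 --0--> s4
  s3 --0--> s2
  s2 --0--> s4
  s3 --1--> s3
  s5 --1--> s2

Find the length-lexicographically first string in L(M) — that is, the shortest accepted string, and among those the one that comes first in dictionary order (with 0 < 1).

A breadth-first search from s0 reaches an accepting state first via the path s0 → s3 → s2 → s4 on input 100.
No string of length < 3 is accepted (BFS exhausts all shorter strings without reaching an accepting state), and 100 is the lexicographically least accepting string of length 3.

100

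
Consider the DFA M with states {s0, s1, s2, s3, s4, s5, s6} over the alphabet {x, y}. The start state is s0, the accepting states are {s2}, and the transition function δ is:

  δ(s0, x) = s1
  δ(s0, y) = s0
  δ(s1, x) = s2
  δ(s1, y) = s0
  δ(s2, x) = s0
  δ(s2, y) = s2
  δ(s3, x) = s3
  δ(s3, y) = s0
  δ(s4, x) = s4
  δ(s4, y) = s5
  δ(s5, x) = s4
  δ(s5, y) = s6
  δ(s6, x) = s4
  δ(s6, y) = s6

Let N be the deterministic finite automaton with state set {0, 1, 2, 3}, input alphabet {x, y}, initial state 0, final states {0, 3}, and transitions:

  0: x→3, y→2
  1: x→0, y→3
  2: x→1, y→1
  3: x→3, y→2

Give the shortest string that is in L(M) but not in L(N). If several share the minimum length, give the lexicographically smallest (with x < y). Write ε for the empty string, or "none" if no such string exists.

The string xxy is accepted by M but not by N.
No shorter string lies in the difference, and xxy is the lexicographically first length-3 string in L(M) \ L(N).

xxy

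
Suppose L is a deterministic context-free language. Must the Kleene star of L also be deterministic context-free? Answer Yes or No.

L = {c aⁿbⁿ : n≥0} ∪ {cc aⁿb²ⁿ : n≥0} is a DCFL (the number of leading c's fixes which ratio the DPDA checks), but L* is not. Every word of L starts with c, so in a factorisation of the string cc aⁱbʲ (i≥1) into words of L each factor begins at one of the two c's: either the whole string is a single word of L (forcing j = 2i), or it splits as c · (c aⁱbʲ) with c ∈ L (take n = 0) and c aⁱbʲ ∈ L (forcing j = i). Thus L* ∩ cca⁺b* = {cc aⁿbⁿ : n≥1} ∪ {cc aⁿb²ⁿ : n≥1}. A DPDA for L* would give one for this intersection with a regular set, and, started from its configuration after reading cc, one for {aⁿbⁿ : n≥1} ∪ {aⁿb²ⁿ : n≥1}, which no deterministic PDA accepts (a DPDA for it would have a single run on aⁿb²ⁿ, accepting after the prefix aⁿbⁿ and accepting again after n more b's; an ordinary PDA that simulates it on a's and b's and, at any moment when it is accepting, may switch to reading only a fresh letter d while feeding each d to the simulation as a b, would accept aⁱbʲdᵏ (k≥1) exactly when both aⁱbʲ and aⁱbʲ⁺ᵏ are in the language, i.e. its language intersected with the regular set a*b*d⁺ would be exactly {aⁿbⁿdⁿ : n≥1} — impossible, since context-free languages are closed under intersection with regular sets and {aⁿbⁿdⁿ} is not context-free). So L* is not a DCFL.

No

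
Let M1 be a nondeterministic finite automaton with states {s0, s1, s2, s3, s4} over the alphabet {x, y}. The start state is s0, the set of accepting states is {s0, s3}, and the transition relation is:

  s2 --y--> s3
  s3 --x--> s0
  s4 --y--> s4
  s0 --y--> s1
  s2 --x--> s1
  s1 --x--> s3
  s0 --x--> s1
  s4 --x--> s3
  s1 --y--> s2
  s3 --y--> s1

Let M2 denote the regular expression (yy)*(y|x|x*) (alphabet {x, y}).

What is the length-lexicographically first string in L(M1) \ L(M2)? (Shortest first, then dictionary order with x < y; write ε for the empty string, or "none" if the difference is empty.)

The string yx is accepted by M1 but not by M2.
No shorter string lies in the difference, and yx is the lexicographically first length-2 string in L(M1) \ L(M2).

yx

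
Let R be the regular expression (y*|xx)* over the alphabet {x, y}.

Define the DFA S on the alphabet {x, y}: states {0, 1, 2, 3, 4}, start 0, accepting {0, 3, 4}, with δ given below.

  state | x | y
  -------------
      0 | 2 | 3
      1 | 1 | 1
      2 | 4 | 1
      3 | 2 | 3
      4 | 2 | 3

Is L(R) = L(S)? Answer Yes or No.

Converting the expression R to a DFA (subset construction, then merging equivalent states) gives the minimal DFA with states {r0, r1, r2}, start state r0, accepting states {r0} and transitions r0: x→r1, y→r0; r1: x→r0, y→r2; r2: x→r2, y→r2.
Exploring the product automaton R × S from the start pair (r0, 0), following both machines on each input symbol, reaches 5 state pairs: (r0, 0), (r1, 2), (r0, 3), (r0, 4), (r2, 1).
R accepts in {r0} and S accepts in {0, 3, 4}. In every reachable pair the two components are either both accepting — (r0, 0), (r0, 3), (r0, 4) — or both non-accepting, so no string is accepted by exactly one of the machines: L(R) \ L(S) and L(S) \ L(R) are both empty.
Hence every string is accepted by R iff it is accepted by S, and the two languages coincide.

Yes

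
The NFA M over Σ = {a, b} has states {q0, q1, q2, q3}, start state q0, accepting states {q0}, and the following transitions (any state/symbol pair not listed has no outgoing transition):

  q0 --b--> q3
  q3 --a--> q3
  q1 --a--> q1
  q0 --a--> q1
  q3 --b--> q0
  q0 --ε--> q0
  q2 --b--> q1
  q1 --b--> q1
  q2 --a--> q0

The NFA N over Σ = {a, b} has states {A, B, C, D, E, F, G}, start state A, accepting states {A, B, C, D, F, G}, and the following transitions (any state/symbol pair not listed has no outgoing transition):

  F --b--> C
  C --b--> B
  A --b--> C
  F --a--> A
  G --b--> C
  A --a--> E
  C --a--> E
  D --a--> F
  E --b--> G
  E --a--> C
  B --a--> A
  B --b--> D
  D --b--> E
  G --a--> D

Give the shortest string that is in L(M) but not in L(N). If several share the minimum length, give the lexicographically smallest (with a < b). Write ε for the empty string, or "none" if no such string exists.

The string bbbb is accepted by M but not by N.
No shorter string lies in the difference, and bbbb is the lexicographically first length-4 string in L(M) \ L(N).

bbbb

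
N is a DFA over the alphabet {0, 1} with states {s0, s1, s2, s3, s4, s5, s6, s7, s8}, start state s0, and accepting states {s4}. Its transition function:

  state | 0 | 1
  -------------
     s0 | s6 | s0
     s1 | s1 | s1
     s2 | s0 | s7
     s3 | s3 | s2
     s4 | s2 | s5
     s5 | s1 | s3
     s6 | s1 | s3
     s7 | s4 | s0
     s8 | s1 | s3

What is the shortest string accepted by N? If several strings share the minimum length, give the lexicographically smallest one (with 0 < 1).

01110

A breadth-first search from s0 reaches an accepting state first via the path s0 → s6 → s3 → s2 → s7 → s4 on input 01110.
No string of length < 5 is accepted (BFS exhausts all shorter strings without reaching an accepting state), and 01110 is the lexicographically least accepting string of length 5.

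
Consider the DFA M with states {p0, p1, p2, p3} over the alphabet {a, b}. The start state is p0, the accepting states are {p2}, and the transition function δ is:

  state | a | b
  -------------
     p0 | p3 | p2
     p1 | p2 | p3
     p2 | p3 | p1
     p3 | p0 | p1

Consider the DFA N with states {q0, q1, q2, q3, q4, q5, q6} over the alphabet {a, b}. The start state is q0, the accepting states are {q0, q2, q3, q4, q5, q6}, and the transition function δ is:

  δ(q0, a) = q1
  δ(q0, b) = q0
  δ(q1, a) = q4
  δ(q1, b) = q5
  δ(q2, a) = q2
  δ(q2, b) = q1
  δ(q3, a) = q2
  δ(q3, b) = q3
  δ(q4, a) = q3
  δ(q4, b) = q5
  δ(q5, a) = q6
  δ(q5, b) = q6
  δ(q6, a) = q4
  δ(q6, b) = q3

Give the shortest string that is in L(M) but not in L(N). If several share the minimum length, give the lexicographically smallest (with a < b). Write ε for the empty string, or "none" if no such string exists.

The string bba is accepted by M but not by N.
No shorter string lies in the difference, and bba is the lexicographically first length-3 string in L(M) \ L(N).

bba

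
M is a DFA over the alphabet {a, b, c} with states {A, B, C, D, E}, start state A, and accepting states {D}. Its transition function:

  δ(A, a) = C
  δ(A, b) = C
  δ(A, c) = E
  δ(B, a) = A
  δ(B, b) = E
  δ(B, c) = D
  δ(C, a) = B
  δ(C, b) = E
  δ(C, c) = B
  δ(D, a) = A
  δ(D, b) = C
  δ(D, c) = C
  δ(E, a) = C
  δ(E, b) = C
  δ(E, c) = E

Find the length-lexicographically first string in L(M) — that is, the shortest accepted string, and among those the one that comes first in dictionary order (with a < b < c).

aac

A breadth-first search from A reaches an accepting state first via the path A → C → B → D on input aac.
No string of length < 3 is accepted (BFS exhausts all shorter strings without reaching an accepting state), and aac is the lexicographically least accepting string of length 3.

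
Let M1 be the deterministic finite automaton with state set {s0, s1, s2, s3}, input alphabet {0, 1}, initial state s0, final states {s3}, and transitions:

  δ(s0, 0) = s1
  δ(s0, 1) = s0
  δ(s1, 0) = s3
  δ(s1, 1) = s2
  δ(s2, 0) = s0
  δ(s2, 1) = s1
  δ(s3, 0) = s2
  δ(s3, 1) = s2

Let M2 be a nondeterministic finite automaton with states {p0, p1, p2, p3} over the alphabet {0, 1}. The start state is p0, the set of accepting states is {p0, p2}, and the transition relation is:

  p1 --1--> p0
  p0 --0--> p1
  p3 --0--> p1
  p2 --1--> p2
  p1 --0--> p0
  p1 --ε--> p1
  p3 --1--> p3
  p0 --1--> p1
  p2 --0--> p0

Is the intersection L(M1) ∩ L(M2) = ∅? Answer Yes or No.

No

The string 00 is accepted by both M1 and M2.
Hence L(M1) ∩ L(M2) ≠ ∅.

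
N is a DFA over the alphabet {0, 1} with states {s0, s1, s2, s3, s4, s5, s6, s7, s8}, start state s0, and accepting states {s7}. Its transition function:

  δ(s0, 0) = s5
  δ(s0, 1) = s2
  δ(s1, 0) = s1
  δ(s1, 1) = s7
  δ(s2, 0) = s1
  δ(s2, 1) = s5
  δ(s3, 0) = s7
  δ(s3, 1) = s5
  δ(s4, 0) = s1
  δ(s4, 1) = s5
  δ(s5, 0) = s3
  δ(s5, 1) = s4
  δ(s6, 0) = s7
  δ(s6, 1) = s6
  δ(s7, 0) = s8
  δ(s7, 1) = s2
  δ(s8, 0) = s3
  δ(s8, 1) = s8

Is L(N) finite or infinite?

State s1 is reachable from the start and can reach an accepting state, and it lies on the cycle s1 → s1.
Traversing that cycle any number of times yields accepted strings of unbounded length, so the language is infinite.

infinite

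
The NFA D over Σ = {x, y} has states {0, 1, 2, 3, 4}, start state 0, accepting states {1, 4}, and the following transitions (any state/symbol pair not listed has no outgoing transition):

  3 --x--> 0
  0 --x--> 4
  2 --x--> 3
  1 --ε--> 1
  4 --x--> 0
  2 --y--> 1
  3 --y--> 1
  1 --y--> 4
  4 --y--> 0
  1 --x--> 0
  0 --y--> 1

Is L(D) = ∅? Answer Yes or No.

The string x is accepted: the run 0 → 4 ends in the accepting state 4.
Since at least one string is accepted, L(D) is not empty.

No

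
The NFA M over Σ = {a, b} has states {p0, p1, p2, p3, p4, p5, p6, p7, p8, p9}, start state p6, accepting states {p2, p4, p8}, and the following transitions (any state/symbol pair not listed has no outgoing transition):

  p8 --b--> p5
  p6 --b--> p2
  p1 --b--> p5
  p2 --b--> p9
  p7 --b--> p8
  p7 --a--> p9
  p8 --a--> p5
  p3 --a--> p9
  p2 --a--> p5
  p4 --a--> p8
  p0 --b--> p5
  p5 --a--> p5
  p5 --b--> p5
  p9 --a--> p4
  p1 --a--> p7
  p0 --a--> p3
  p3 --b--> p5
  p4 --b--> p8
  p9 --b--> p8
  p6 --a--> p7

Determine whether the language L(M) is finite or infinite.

finite

The useful states (reachable from p6 and able to reach an accepting state) are {p2, p4, p6, p7, p8, p9}.
Restricted to these states the transition graph has no cycle, so every accepting path has bounded length and L is finite.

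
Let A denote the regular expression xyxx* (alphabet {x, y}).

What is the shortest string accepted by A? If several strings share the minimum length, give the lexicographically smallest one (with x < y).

xyx

By inspection of the expression, no string of length less than 3 matches, and xyx is the lexicographically first match of length 3.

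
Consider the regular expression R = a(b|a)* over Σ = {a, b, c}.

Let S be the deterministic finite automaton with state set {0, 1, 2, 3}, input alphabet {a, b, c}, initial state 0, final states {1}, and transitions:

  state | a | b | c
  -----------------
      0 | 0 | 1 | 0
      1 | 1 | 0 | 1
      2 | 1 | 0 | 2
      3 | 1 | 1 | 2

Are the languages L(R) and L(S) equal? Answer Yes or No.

No

The string a is accepted by R but rejected by S.
So L(R) ≠ L(S).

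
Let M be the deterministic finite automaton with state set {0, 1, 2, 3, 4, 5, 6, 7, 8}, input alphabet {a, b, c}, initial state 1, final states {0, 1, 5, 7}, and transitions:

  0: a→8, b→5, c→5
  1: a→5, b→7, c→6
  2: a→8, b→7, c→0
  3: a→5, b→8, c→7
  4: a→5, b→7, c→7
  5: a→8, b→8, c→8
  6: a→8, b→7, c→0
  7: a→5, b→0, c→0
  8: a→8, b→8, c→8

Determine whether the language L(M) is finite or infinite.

The useful states (reachable from 1 and able to reach an accepting state) are {0, 1, 5, 6, 7}.
Restricted to these states the transition graph has no cycle, so every accepting path has bounded length and L is finite.

finite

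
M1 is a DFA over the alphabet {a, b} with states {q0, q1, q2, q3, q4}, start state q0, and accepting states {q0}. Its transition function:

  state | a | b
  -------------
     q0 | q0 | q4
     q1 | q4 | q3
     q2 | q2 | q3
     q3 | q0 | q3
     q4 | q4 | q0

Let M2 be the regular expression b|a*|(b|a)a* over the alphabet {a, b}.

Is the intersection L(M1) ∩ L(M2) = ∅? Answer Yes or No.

The empty string ε is accepted by both M1 and M2.
Hence L(M1) ∩ L(M2) ≠ ∅.

No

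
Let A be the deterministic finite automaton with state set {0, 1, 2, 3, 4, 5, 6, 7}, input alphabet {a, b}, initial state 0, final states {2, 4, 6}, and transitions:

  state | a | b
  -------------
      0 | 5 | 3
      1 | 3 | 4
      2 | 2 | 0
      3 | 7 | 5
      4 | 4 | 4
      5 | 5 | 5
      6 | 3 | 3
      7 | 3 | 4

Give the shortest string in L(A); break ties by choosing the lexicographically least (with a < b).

A breadth-first search from 0 reaches an accepting state first via the path 0 → 3 → 7 → 4 on input bab.
No string of length < 3 is accepted (BFS exhausts all shorter strings without reaching an accepting state), and bab is the lexicographically least accepting string of length 3.

bab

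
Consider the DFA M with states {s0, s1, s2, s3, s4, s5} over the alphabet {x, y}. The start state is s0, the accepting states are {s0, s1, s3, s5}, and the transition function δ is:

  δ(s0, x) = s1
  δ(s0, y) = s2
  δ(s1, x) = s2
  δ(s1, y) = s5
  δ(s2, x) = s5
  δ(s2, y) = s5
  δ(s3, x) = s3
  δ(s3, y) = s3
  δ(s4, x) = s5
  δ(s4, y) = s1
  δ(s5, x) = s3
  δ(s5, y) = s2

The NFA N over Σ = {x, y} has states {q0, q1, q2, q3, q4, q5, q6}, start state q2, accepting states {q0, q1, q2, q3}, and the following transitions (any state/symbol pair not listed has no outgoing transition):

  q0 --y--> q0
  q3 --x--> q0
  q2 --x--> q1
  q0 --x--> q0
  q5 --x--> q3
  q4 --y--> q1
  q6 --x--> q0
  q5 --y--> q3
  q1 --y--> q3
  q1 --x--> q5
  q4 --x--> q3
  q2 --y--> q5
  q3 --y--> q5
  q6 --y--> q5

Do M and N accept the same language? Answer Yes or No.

Exploring the product automaton M × N from the start pair (s0, q2), following both machines on each input symbol, reaches 5 state pairs: (s0, q2), (s1, q1), (s2, q5), (s5, q3), (s3, q0).
M accepts in {s0, s1, s3, s5} and N accepts in {q0, q1, q2, q3}. In every reachable pair the two components are either both accepting — (s0, q2), (s1, q1), (s5, q3), (s3, q0) — or both non-accepting, so no string is accepted by exactly one of the machines: L(M) \ L(N) and L(N) \ L(M) are both empty.
Hence every string is accepted by M iff it is accepted by N, and the two languages coincide.

Yes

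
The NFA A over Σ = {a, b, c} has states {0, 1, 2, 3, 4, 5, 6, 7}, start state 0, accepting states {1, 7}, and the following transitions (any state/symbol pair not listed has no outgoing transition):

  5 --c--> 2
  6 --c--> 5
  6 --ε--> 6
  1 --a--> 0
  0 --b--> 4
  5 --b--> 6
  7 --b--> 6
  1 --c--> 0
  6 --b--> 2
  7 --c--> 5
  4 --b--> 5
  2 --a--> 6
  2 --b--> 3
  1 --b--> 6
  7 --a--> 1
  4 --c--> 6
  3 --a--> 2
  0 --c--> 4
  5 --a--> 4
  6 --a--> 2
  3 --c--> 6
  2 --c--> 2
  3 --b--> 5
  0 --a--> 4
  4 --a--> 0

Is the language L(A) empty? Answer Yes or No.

The states reachable from the start state are {0, 2, 3, 4, 5, 6}.
None of the accepting states {1, 7} is reachable, so no string is accepted and L(A) = ∅.

Yes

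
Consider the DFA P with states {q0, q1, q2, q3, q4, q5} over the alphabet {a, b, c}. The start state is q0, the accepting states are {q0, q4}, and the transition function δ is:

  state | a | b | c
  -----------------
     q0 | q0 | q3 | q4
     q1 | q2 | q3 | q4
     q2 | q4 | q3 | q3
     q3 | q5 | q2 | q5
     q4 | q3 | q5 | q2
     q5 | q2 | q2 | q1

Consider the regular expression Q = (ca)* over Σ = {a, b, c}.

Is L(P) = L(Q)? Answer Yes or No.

The string a is accepted by P but rejected by Q.
So L(P) ≠ L(Q).

No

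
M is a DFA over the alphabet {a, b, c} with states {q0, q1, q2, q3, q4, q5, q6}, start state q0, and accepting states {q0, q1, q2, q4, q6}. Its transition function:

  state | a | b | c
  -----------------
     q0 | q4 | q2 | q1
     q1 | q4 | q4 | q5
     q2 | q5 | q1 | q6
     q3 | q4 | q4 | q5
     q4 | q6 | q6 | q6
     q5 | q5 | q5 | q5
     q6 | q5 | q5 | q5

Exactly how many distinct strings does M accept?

25

The useful subgraph on states {q0, q1, q2, q4, q6} is acyclic, so L(M) is finite; the longest accepting path visits 5 useful states, giving maximum string length 4.
Counting accepting paths from q0 by length: 1 of length 0, 3 of length 1, 7 of length 2, 8 of length 3, 6 of length 4. Total 25.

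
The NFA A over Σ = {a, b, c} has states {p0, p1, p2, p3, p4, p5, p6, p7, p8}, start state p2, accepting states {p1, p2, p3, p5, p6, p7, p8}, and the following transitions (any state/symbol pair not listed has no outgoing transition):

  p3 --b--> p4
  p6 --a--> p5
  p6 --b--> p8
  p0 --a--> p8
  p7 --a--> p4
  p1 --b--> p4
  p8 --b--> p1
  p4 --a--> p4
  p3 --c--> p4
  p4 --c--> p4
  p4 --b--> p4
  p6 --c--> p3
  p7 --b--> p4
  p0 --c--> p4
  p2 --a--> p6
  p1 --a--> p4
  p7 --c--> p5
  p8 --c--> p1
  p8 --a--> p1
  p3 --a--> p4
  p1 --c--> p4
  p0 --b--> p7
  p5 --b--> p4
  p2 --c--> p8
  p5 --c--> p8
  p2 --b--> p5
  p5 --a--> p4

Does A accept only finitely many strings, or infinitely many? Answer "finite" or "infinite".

The useful states (reachable from p2 and able to reach an accepting state) are {p1, p2, p3, p5, p6, p8}.
Restricted to these states the transition graph has no cycle, so every accepting path has bounded length and L is finite.

finite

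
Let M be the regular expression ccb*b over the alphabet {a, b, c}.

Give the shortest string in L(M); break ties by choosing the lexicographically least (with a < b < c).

By inspection of the expression, no string of length less than 3 matches, and ccb is the lexicographically first match of length 3.

ccb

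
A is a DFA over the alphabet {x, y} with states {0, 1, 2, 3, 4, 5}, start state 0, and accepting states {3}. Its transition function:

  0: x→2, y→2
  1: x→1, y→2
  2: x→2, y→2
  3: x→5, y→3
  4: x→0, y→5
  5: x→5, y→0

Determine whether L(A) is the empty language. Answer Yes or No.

Yes

The states reachable from the start state are {0, 2}.
None of the accepting states {3} is reachable, so no string is accepted and L(A) = ∅.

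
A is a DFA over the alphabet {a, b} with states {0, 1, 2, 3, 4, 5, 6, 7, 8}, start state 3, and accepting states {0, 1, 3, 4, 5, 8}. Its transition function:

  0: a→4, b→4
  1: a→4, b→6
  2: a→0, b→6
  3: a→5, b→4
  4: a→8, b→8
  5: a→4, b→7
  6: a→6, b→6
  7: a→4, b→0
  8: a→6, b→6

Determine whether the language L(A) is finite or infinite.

finite

The useful states (reachable from 3 and able to reach an accepting state) are {0, 3, 4, 5, 7, 8}.
Restricted to these states the transition graph has no cycle, so every accepting path has bounded length and L is finite.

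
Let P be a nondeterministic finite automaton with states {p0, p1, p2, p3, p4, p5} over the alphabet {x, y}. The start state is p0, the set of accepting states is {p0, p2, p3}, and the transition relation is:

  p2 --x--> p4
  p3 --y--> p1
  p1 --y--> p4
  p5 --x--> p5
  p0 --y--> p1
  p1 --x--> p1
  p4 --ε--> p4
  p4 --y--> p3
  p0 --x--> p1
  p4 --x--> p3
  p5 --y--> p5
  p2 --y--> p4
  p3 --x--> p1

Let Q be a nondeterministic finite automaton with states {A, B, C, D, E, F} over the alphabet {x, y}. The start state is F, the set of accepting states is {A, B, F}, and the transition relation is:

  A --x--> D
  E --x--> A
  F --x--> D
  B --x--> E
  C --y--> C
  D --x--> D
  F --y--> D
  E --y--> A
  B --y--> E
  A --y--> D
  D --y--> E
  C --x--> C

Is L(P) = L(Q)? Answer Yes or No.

Yes

Exploring the product automaton P × Q from the start pair (p0, F), following both machines on each input symbol, reaches 4 state pairs: (p0, F), (p1, D), (p4, E), (p3, A).
P accepts in {p0, p2, p3} and Q accepts in {A, B, F}. In every reachable pair the two components are either both accepting — (p0, F), (p3, A) — or both non-accepting, so no string is accepted by exactly one of the machines: L(P) \ L(Q) and L(Q) \ L(P) are both empty.
Hence every string is accepted by P iff it is accepted by Q, and the two languages coincide.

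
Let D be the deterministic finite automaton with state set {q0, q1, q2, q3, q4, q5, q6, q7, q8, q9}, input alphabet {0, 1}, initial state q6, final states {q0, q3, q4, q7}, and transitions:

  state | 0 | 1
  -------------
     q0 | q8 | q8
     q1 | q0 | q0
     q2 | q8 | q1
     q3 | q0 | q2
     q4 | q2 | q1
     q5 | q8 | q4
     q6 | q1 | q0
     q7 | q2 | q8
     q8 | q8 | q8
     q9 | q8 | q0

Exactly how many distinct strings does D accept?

3

The useful subgraph on states {q0, q1, q6} is acyclic, so L(D) is finite; the longest accepting path visits 3 useful states, giving maximum string length 2.
Counting accepting paths from q6 by length: 1 of length 1, 2 of length 2. Total 3.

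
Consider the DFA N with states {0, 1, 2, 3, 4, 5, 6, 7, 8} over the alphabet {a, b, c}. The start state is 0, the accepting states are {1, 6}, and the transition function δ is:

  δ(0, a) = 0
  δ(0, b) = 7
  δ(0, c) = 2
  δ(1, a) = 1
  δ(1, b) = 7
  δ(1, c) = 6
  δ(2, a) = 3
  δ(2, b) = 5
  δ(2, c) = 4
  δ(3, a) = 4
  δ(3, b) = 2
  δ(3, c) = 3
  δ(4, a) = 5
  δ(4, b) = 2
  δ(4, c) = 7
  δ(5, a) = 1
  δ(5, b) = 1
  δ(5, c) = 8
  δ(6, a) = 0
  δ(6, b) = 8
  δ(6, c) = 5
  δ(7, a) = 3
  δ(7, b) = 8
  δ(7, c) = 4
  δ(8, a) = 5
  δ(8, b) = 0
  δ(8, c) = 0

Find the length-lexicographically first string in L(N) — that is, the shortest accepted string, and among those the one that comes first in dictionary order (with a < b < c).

cba

A breadth-first search from 0 reaches an accepting state first via the path 0 → 2 → 5 → 1 on input cba.
No string of length < 3 is accepted (BFS exhausts all shorter strings without reaching an accepting state), and cba is the lexicographically least accepting string of length 3.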